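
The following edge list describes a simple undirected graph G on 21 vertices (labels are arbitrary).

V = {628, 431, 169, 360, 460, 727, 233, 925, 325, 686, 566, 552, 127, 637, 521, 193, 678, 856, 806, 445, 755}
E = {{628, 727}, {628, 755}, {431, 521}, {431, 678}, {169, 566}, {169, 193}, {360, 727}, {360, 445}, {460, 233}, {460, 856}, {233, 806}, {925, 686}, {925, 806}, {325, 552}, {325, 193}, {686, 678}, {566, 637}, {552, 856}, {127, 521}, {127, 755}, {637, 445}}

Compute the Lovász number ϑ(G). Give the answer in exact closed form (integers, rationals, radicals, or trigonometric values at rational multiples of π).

Vertex 127 has 2 neighbors: 521, 755.
deg(925) = 2; N(925) = {686, 806}.
deg(325) = 2; N(325) = {552, 193}.
deg(755) = 2; N(755) = {628, 127}.
G on 21 vertices is 2-regular; connected 2-regular on 21 ⇒ C_{21}.
spec(A) ≈ [2.0, 1.9111, 1.6525, 1.247, 0.7307, 0.1495, -0.445, -1.0, -1.4661, -1.8019, -1.9777] (distinct, 4 d.p.).
−21·(-2*cos(pi/21)) / ((2)−(-2*cos(pi/21))) = 21*cos(pi/21)/(cos(pi/21) + 1) = ϑ(G).
ϑ(G) ≈ 10.4410.
Lovász sandwich 10 ≤ 21*cos(pi/21)/(cos(pi/21) + 1) ≤ 11: both strict.

21*cos(pi/21)/(cos(pi/21) + 1)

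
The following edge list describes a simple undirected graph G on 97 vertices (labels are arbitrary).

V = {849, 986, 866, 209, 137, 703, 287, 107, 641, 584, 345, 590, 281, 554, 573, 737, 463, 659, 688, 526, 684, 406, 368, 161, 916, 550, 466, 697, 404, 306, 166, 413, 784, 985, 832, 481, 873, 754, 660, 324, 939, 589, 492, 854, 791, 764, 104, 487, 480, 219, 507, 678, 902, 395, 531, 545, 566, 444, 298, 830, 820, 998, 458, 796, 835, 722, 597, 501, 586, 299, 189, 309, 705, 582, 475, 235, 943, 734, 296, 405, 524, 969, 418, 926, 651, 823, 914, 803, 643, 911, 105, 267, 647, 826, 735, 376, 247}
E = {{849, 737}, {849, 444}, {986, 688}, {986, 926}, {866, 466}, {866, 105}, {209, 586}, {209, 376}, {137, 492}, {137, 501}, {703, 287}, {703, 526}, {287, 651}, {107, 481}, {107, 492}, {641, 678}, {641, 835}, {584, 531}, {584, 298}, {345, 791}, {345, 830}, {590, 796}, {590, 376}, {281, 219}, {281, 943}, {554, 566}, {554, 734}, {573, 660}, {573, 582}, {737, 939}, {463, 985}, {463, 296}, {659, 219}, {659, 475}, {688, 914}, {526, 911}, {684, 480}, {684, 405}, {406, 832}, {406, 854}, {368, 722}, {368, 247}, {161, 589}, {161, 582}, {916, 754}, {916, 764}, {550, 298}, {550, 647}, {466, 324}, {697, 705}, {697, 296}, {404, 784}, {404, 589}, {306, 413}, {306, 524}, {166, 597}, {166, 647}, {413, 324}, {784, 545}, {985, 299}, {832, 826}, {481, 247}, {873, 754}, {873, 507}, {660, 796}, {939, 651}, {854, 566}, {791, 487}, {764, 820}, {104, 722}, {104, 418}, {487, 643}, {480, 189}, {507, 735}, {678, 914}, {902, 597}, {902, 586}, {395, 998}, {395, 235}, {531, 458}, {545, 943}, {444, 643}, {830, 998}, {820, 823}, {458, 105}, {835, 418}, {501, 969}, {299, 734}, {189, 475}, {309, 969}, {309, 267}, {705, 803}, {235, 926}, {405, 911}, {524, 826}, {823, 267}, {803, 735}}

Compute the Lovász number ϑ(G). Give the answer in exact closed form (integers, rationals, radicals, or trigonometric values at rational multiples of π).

97*cos(pi/97)/(cos(pi/97) + 1)

N(586) = {209, 902}, |N(586)| = 2.
deg(406) = 2; N(406) = {832, 854}.
N(647) = {550, 166}, |N(647)| = 2.
Vertex 267 has 2 neighbors: 309, 823.
G on 97 vertices is 2-regular; the odd cycle C_{97}.
A has 49 distinct eigenvalues ≈ [2.0, 1.996, 1.983, 1.962, 1.933, 1.896, 1.851, 1.798, 1.737, 1.67, 1.595, 1.513, 1.426, 1.332, 1.232, 1.128, 1.019, 0.905, 0.788, 0.667, 0.544, 0.418, 0.29, 0.162, 0.032, -0.097, -0.226, -0.354, -0.481, -0.606, -0.728, -0.847, -0.962, -1.074, -1.181, -1.283, -1.379, -1.47, -1.555, -1.633, -1.704, -1.769, -1.825, -1.874, -1.916, -1.949, -1.974, -1.991, -1.999].
−97·(-2*cos(pi/97)) / ((2)−(-2*cos(pi/97))) = 97*cos(pi/97)/(cos(pi/97) + 1) = ϑ(G).
≈ 48.48727921 (to 8 d.p.).
Lovász sandwich 48 ≤ 97*cos(pi/97)/(cos(pi/97) + 1) ≤ 49: both strict.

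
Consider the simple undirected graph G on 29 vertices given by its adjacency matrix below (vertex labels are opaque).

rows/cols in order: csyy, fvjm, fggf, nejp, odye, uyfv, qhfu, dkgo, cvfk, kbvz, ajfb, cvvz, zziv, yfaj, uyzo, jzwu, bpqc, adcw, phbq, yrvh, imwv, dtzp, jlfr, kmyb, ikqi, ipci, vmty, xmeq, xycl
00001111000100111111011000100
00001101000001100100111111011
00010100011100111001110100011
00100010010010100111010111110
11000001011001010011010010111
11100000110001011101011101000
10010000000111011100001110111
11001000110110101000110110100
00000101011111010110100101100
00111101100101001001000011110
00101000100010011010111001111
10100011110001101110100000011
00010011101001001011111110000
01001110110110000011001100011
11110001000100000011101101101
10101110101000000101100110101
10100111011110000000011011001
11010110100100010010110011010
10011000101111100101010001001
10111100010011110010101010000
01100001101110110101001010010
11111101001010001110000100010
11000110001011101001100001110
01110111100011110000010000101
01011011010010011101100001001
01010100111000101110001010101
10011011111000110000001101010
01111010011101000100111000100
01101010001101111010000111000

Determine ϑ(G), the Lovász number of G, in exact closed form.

deg(odye) = 14; N(odye) = {csyy, fvjm, dkgo, kbvz, ajfb, yfaj, jzwu, phbq, yrvh, dtzp, ikqi, vmty, xmeq, xycl}.
Vertex kmyb has 14 neighbors: fvjm, fggf, nejp, uyfv, qhfu, dkgo, cvfk, zziv, yfaj, uyzo, jzwu, dtzp, vmty, xycl.
Vertex yrvh has 14 neighbors: csyy, fggf, nejp, odye, uyfv, kbvz, zziv, yfaj, uyzo, jzwu, phbq, imwv, jlfr, ikqi.
Vertex vmty has 14 neighbors: csyy, nejp, odye, qhfu, dkgo, cvfk, kbvz, ajfb, uyzo, jzwu, jlfr, kmyb, ipci, xmeq.
14-regular, N=29; SR(29,14,6,7) — a Paley graph.
A has 3 distinct eigenvalues ≈ [14.0, 2.1926, -3.1926].
ϑ = −N·λ_min/(λ_max−λ_min) = −29·(-sqrt(29)/2 - 1/2)/(14−(-sqrt(29)/2 - 1/2)) = sqrt(29).
ϑ(G) ≈ 5.38516.

sqrt(29)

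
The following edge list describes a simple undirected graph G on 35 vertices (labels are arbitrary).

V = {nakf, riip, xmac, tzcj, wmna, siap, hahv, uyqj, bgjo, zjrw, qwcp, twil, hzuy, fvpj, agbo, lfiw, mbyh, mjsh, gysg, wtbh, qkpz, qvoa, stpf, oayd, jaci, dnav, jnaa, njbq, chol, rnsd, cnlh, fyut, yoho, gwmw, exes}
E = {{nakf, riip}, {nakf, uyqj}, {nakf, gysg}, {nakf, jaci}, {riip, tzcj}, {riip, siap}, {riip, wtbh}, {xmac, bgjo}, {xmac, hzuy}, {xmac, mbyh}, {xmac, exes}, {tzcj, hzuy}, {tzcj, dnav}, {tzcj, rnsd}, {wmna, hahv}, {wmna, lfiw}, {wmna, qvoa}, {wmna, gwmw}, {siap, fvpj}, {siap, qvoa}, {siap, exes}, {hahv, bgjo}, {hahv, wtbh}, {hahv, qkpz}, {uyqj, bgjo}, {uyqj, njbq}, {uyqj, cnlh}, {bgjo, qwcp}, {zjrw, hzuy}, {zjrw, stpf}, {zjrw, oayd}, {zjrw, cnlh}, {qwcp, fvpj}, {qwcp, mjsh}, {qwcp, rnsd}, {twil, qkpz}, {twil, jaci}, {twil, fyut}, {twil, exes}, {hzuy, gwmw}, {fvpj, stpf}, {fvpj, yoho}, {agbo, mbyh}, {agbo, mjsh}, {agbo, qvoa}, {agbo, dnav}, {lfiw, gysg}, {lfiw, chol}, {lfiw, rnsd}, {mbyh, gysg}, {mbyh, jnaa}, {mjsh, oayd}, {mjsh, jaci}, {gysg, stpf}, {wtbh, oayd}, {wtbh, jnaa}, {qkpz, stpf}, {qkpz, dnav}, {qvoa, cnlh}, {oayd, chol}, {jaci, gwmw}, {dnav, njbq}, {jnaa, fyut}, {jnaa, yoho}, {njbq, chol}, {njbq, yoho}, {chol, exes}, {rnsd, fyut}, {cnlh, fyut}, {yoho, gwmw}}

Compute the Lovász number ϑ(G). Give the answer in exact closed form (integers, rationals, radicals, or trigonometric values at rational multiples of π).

15

deg(fvpj) = 4; N(fvpj) = {siap, qwcp, stpf, yoho}.
Vertex siap has 4 neighbors: riip, fvpj, qvoa, exes.
Vertex wmna has 4 neighbors: hahv, lfiw, qvoa, gwmw.
deg(nakf) = 4; N(nakf) = {riip, uyqj, gysg, jaci}.
G on 35 vertices is 4-regular; Kneser K(7,3) on C(7,3)=35 vertices.
Distinct eigenvalues (to 6 d.p.): [4.0, 2.0, -1.0, -3.0].
ϑ = −N·λ_min/(λ_max−λ_min) = −35·(-3)/(4−(-3)) = 15.
= 15.0000000… (decimal).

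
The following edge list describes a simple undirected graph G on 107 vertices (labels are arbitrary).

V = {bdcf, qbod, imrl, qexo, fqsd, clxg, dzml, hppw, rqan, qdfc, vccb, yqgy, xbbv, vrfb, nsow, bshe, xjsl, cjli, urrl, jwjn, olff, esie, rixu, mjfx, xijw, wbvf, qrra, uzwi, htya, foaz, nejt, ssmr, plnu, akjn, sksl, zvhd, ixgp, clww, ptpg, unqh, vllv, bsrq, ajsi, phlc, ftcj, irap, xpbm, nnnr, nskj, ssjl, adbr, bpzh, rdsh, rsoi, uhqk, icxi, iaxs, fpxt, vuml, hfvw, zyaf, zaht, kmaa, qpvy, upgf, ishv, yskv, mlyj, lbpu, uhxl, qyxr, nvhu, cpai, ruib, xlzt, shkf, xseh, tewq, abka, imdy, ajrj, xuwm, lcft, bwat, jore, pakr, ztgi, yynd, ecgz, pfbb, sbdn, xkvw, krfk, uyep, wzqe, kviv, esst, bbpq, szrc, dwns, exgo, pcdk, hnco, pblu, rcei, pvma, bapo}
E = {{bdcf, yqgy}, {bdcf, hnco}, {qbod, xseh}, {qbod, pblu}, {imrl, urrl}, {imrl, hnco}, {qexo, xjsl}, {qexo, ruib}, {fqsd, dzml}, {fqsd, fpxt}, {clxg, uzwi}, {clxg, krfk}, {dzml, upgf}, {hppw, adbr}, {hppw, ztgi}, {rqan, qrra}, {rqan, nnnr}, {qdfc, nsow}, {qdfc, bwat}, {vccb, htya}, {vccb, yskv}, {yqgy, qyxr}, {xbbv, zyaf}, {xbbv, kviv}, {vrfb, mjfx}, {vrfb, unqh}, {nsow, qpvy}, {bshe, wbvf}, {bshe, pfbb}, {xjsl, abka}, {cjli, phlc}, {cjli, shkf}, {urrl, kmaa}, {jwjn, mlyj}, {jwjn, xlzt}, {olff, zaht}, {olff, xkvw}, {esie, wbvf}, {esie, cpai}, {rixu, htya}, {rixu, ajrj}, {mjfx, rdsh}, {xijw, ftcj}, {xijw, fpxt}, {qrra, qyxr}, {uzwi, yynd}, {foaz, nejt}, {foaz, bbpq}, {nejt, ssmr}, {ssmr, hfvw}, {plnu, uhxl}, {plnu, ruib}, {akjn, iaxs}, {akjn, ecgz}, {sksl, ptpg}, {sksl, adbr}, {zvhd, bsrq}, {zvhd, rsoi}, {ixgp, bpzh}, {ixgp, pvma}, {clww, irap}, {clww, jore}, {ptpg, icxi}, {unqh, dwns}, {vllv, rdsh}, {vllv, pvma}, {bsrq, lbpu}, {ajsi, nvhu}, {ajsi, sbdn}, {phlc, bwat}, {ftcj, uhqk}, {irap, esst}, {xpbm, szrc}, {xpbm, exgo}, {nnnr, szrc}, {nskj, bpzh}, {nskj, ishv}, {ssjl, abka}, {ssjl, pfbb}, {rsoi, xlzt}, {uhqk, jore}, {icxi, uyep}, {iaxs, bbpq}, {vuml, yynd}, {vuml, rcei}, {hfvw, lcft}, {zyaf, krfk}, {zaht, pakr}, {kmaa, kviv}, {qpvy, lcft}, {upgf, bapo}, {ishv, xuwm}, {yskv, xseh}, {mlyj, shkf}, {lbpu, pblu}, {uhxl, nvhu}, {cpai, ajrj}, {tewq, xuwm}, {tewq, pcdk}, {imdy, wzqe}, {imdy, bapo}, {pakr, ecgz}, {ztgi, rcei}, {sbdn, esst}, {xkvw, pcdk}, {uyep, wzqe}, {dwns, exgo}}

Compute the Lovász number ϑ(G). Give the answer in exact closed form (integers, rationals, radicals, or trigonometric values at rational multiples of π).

deg(vllv) = 2; N(vllv) = {rdsh, pvma}.
Vertex xuwm has 2 neighbors: ishv, tewq.
Vertex xijw has 2 neighbors: ftcj, fpxt.
N(bpzh) = {ixgp, nskj}, |N(bpzh)| = 2.
G on 107 vertices is 2-regular; connected 2-regular on 107 ⇒ C_{107}.
The 54 distinct eigenvalues: [2.0, 1.996553, 1.986223, 1.969046, 1.945082, 1.914413, 1.877144, 1.833404, 1.783344, 1.727137, 1.664975, 1.597075, 1.523668, 1.44501, 1.36137, 1.273037, 1.180316, 1.083526, 0.983001, 0.879087, 0.772143, 0.662537, 0.550647, 0.43686, 0.321566, 0.205163, 0.088054, -0.02936, -0.146672, -0.263478, -0.379376, -0.493966, -0.606854, -0.717649, -0.825971, -0.931446, -1.033709, -1.132409, -1.227206, -1.317772, -1.403795, -1.484979, -1.561044, -1.631728, -1.696787, -1.755997, -1.809154, -1.856074, -1.896596, -1.930579, -1.957908, -1.978487, -1.992247, -1.999138].
Lovász: ϑ = −107(-2*cos(pi/107))/(2+-(-1)*2*cos(pi/107)) = 107*cos(pi/107)/(cos(pi/107) + 1).
Numerically 53.48847.
Check 53 ≤ 107*cos(pi/107)/(cos(pi/107) + 1) ≤ 54: both strict.

107*cos(pi/107)/(cos(pi/107) + 1)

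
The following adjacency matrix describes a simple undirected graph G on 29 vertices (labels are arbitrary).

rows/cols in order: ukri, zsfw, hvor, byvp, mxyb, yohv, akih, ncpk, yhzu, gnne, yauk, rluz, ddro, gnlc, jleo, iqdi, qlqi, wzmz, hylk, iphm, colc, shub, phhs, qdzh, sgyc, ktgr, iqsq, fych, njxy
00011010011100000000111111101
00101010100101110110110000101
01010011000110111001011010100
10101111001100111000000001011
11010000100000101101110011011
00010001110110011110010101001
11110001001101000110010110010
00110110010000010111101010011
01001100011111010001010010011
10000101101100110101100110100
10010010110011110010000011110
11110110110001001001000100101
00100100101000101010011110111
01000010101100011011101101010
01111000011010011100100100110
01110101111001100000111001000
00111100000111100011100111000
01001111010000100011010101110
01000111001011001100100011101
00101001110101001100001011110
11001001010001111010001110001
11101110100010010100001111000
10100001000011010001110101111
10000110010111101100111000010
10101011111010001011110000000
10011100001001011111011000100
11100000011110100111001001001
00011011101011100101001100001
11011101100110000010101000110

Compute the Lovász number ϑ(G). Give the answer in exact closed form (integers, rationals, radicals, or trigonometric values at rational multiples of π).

sqrt(29)

N(phhs) = {ukri, hvor, ncpk, ddro, gnlc, iqdi, iphm, colc, shub, qdzh, ktgr, iqsq, fych, njxy}, |N(phhs)| = 14.
deg(iphm) = 14; N(iphm) = {hvor, mxyb, ncpk, yhzu, gnne, rluz, gnlc, qlqi, wzmz, phhs, sgyc, ktgr, iqsq, fych}.
N(iqdi) = {zsfw, hvor, byvp, yohv, ncpk, yhzu, gnne, yauk, gnlc, jleo, colc, shub, phhs, ktgr}, |N(iqdi)| = 14.
Vertex jleo has 14 neighbors: zsfw, hvor, byvp, mxyb, gnne, yauk, ddro, iqdi, qlqi, wzmz, colc, qdzh, iqsq, fych.
29-vertex 14-regular graph: strongly regular (29,14,6,7).
The 3 distinct eigenvalues: [14.0, 2.193, -3.193].
Lovász (edge-transitive): ϑ = −29·(-sqrt(29)/2 - 1/2)/((14)−(-sqrt(29)/2 - 1/2)) = sqrt(29).
Numerically 5.38516481.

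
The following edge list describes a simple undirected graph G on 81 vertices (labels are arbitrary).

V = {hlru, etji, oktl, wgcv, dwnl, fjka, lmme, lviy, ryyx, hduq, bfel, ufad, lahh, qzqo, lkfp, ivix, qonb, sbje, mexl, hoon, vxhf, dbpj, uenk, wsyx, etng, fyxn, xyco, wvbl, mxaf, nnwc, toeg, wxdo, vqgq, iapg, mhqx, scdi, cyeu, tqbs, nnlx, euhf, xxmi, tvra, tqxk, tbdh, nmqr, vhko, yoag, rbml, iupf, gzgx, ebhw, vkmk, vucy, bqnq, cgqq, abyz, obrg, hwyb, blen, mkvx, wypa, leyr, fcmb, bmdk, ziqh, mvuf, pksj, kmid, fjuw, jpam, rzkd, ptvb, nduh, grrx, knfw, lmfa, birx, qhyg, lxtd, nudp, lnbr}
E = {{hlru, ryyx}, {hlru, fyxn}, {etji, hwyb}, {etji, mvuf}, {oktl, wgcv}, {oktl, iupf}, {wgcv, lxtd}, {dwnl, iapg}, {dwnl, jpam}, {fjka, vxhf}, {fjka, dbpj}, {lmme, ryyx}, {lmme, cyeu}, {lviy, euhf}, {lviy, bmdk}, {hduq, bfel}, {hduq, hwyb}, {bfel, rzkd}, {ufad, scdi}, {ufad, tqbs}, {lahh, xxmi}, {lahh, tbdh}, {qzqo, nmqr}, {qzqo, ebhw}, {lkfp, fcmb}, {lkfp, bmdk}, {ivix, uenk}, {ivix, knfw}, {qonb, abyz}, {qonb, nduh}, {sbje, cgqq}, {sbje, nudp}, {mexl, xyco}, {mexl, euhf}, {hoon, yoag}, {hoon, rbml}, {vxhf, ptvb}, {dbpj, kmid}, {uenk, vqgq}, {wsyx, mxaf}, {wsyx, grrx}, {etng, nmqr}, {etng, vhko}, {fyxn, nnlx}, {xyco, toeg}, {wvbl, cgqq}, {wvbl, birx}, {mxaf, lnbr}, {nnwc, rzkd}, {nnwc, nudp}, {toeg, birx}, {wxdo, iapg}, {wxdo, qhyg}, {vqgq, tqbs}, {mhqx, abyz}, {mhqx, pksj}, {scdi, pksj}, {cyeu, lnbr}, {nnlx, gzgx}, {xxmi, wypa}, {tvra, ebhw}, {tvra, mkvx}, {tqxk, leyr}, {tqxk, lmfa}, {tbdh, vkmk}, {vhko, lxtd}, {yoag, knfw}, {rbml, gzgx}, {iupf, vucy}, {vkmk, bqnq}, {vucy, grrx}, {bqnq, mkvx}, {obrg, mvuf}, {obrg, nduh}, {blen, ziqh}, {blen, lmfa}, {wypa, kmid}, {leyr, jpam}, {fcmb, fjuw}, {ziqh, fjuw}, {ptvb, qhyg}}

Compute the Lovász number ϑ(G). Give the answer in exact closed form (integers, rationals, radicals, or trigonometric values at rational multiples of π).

81*cos(pi/81)/(cos(pi/81) + 1)

N(ebhw) = {qzqo, tvra}, |N(ebhw)| = 2.
deg(bmdk) = 2; N(bmdk) = {lviy, lkfp}.
deg(ryyx) = 2; N(ryyx) = {hlru, lmme}.
N(etng) = {nmqr, vhko}, |N(etng)| = 2.
deg(v) = 2 for all v (|V|=81); connected 2-regular on 81 ⇒ C_{81}.
Distinct eigenvalues (to 6 d.p.): [2.0, 1.993986, 1.97598, 1.94609, 1.904496, 1.851448, 1.787265, 1.712334, 1.627104, 1.532089, 1.427859, 1.315043, 1.194317, 1.066409, 0.932087, 0.79216, 0.647468, 0.498882, 0.347296, 0.193622, 0.038783, -0.11629, -0.270663, -0.423408, -0.573606, -0.720355, -0.862772, -1.0, -1.131214, -1.255624, -1.372483, -1.481088, -1.580785, -1.670976, -1.751116, -1.820726, -1.879385, -1.926742, -1.962511, -1.986477, -1.998496].
−81·(-2*cos(pi/81)) / ((2)−(-2*cos(pi/81))) = 81*cos(pi/81)/(cos(pi/81) + 1) = ϑ(G).
= 40.48477… (decimal).
Check 40 ≤ 81*cos(pi/81)/(cos(pi/81) + 1) ≤ 41: both strict.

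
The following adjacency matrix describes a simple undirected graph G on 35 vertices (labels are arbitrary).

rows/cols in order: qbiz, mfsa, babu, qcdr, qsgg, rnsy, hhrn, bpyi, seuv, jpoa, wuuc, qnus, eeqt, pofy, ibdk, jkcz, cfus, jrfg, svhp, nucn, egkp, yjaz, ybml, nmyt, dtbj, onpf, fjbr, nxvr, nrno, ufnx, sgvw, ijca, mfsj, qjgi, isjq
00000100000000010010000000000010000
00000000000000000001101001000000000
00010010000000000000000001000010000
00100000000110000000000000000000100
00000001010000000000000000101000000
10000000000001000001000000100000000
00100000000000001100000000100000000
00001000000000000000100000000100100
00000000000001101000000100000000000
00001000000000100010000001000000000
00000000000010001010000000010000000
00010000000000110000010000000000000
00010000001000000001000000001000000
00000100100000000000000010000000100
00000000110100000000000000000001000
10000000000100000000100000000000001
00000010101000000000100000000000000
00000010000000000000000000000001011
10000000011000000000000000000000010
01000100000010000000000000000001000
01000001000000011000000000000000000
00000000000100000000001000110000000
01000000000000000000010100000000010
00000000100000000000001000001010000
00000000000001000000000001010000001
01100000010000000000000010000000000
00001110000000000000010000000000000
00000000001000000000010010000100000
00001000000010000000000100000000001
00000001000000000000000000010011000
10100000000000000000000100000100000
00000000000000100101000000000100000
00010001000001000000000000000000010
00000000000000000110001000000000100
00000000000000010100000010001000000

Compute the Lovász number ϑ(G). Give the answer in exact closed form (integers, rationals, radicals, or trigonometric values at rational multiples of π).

15

N(ybml) = {mfsa, yjaz, nmyt, qjgi}, |N(ybml)| = 4.
N(ijca) = {ibdk, jrfg, nucn, ufnx}, |N(ijca)| = 4.
N(nucn) = {mfsa, rnsy, eeqt, ijca}, |N(nucn)| = 4.
Vertex eeqt has 4 neighbors: qcdr, wuuc, nucn, nrno.
35-vertex 4-regular graph: Kneser-type, 3-subsets of [7].
A has 4 distinct eigenvalues ≈ [4.0, 2.0, -1.0, -3.0].
With N=35: ϑ(G) = 35·(-1*(-3))/(4−(-3)) = 15.
ϑ(G) ≈ 15.0000000.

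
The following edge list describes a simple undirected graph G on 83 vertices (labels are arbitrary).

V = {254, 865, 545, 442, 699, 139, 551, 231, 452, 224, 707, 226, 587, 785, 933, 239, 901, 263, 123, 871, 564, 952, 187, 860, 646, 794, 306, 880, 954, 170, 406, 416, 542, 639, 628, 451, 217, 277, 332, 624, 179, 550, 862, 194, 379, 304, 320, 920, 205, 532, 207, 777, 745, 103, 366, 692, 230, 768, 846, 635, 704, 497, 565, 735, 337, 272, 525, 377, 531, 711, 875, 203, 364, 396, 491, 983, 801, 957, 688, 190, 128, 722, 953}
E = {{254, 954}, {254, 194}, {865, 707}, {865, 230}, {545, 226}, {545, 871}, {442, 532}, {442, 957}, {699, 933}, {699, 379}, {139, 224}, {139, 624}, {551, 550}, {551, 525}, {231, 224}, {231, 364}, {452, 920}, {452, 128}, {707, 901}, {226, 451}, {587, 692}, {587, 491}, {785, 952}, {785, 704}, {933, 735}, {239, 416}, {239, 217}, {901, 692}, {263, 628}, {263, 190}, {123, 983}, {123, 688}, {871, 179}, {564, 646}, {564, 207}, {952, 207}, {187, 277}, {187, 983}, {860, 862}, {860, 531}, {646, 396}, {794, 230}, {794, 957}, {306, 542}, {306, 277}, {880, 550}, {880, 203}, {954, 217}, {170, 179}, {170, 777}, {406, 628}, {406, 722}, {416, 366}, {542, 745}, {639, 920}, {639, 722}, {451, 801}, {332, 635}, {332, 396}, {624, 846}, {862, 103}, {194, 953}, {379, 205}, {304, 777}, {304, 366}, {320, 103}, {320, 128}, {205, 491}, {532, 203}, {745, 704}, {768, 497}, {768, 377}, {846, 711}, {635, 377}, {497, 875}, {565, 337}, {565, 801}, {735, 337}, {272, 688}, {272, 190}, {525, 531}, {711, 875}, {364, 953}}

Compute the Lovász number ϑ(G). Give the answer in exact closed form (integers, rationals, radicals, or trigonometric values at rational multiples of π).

Vertex 551 has 2 neighbors: 550, 525.
deg(635) = 2; N(635) = {332, 377}.
Vertex 231 has 2 neighbors: 224, 364.
Vertex 801 has 2 neighbors: 451, 565.
Every vertex has degree 2 (N=83); the odd cycle C_{83}.
spec(A) ≈ [2.0, 1.99427, 1.97712, 1.94865, 1.90901, 1.85844, 1.79722, 1.72571, 1.64431, 1.5535, 1.45378, 1.34575, 1.23, 1.1072, 0.97807, 0.84333, 0.70376, 0.56016, 0.41335, 0.26418, 0.11349, -0.03785, -0.18897, -0.33901, -0.48711, -0.63242, -0.7741, -0.91135, -1.04338, -1.16944, -1.28879, -1.40077, -1.50472, -1.60005, -1.68622, -1.76273, -1.82914, -1.88507, -1.93021, -1.96429, -1.98712, -1.99857] (distinct, 5 d.p.).
ϑ = −N·λ_min/(λ_max−λ_min) = −83·(-2*cos(pi/83))/(2−(-2*cos(pi/83))) = 83*cos(pi/83)/(cos(pi/83) + 1).
≈ 41.485132588 (to 9 d.p.).
Sandwich: α(G)=41 ≤ ϑ(G)=83*cos(pi/83)/(cos(pi/83) + 1) ≤ χ(Ḡ)=42 (both strict).

83*cos(pi/83)/(cos(pi/83) + 1)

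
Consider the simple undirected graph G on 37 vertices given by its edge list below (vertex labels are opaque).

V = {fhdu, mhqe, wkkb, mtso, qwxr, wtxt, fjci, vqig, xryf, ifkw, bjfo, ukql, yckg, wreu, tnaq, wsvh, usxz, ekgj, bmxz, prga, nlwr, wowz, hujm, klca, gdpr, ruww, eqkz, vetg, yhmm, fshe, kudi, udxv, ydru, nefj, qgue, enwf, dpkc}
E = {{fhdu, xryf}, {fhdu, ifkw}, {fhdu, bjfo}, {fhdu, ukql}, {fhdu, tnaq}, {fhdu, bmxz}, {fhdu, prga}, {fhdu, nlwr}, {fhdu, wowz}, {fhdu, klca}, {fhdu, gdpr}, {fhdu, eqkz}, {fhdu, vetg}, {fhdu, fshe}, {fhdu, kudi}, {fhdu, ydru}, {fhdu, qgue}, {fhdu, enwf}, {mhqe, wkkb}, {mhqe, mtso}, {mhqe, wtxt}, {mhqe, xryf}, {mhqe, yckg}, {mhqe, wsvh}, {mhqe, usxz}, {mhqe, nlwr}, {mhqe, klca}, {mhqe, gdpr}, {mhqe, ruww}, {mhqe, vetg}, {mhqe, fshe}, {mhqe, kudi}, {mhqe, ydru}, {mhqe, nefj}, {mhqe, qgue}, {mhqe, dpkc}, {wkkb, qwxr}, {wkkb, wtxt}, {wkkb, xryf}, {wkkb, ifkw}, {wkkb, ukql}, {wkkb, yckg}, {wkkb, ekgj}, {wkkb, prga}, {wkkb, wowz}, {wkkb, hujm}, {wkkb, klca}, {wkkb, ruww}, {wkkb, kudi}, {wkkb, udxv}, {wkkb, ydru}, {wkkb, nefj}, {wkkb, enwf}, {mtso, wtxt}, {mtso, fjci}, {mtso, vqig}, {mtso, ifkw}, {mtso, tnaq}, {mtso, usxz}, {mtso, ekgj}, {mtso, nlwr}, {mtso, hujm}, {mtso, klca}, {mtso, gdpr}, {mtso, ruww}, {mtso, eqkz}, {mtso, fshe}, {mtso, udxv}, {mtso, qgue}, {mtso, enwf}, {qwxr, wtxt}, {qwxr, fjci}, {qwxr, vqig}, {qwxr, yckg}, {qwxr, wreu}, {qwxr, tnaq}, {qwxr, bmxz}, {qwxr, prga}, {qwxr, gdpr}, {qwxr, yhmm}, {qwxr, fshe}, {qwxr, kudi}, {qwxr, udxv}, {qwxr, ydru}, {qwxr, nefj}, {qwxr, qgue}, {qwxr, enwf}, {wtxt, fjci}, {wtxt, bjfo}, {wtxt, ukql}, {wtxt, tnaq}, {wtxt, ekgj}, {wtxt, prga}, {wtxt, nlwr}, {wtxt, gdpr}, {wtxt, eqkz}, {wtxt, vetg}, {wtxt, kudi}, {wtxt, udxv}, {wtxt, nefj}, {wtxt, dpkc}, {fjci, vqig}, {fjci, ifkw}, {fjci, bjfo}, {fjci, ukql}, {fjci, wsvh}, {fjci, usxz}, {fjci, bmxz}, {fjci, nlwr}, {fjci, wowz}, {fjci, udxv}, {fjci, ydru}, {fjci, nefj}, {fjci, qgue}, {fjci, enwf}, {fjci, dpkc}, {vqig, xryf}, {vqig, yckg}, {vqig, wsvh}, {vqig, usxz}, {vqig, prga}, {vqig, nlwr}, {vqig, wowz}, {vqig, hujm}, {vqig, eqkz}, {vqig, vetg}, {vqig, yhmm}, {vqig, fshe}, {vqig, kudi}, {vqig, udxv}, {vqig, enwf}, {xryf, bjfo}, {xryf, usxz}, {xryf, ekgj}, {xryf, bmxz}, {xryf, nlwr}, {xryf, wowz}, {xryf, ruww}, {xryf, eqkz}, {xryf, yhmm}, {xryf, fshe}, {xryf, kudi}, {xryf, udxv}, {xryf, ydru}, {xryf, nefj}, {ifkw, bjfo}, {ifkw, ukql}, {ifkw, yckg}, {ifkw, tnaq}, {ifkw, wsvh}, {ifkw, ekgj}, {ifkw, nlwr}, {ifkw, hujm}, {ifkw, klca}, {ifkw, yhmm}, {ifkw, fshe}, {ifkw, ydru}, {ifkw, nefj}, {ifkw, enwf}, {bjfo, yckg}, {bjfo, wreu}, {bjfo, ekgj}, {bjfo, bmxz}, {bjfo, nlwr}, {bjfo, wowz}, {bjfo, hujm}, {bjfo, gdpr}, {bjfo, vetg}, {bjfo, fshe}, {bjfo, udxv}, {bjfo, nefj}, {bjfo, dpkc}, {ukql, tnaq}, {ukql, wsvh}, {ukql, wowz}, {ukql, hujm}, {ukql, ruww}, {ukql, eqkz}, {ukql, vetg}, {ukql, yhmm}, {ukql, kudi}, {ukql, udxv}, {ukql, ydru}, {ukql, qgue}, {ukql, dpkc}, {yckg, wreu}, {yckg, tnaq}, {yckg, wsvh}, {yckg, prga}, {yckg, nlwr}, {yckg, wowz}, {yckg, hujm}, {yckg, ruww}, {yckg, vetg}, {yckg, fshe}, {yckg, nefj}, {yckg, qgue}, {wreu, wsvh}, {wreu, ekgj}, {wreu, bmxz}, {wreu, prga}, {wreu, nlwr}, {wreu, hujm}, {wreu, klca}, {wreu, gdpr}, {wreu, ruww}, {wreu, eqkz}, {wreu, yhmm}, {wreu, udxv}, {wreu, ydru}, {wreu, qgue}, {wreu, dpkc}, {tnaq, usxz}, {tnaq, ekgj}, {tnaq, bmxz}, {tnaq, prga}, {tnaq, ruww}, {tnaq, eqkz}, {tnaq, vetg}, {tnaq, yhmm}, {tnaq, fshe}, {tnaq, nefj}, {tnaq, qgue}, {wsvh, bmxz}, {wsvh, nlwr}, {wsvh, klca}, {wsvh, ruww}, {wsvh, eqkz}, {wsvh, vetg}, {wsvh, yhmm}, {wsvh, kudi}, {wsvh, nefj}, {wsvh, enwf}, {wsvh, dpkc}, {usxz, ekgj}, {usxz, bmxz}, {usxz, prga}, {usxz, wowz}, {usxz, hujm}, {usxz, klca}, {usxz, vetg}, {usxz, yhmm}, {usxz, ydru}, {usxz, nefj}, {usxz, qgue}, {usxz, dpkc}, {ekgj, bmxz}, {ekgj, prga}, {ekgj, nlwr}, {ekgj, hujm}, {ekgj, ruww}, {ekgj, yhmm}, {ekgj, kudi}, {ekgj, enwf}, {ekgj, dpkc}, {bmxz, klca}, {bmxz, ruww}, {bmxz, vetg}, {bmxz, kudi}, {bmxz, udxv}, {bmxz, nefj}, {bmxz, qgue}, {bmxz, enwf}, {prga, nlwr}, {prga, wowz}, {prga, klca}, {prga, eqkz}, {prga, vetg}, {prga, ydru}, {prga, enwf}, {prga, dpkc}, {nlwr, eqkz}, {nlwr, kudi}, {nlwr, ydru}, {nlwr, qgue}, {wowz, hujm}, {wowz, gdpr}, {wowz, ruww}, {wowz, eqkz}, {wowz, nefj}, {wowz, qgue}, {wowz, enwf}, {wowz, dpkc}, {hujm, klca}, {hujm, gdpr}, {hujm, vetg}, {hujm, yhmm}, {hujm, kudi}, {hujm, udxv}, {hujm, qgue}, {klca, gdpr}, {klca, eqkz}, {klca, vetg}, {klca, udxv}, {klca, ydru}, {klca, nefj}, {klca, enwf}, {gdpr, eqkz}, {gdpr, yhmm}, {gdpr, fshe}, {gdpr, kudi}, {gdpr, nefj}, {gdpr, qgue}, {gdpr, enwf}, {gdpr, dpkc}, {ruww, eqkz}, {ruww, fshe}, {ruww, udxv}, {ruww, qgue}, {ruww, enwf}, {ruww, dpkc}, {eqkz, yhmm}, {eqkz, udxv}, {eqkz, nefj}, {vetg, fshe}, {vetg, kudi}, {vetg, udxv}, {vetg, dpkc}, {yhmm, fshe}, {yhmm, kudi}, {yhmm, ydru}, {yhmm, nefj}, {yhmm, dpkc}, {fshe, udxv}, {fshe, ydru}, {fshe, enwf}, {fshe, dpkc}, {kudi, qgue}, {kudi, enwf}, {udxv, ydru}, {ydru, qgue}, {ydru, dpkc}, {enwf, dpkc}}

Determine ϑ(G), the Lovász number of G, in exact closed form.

Vertex vqig has 18 neighbors: mtso, qwxr, fjci, xryf, yckg, wsvh, usxz, prga, nlwr, wowz, hujm, eqkz, vetg, yhmm, fshe, kudi, udxv, enwf.
deg(wsvh) = 18; N(wsvh) = {mhqe, fjci, vqig, ifkw, ukql, yckg, wreu, bmxz, nlwr, klca, ruww, eqkz, vetg, yhmm, kudi, nefj, enwf, dpkc}.
deg(vetg) = 18; N(vetg) = {fhdu, mhqe, wtxt, vqig, bjfo, ukql, yckg, tnaq, wsvh, usxz, bmxz, prga, hujm, klca, fshe, kudi, udxv, dpkc}.
Vertex ydru has 18 neighbors: fhdu, mhqe, wkkb, qwxr, fjci, xryf, ifkw, ukql, wreu, usxz, prga, nlwr, klca, yhmm, fshe, udxv, qgue, dpkc.
Regular of degree 18 on 37 vertices: SR(37,18,8,9) — a Paley graph.
Distinct eigenvalues (to 4 d.p.): [18.0, 2.5414, -3.5414].
Lovász: ϑ = −37(-sqrt(37)/2 - 1/2)/(18+-(-sqrt(37)/2 - 1/2)) = sqrt(37).
ϑ(G) ≈ 6.082763.

sqrt(37)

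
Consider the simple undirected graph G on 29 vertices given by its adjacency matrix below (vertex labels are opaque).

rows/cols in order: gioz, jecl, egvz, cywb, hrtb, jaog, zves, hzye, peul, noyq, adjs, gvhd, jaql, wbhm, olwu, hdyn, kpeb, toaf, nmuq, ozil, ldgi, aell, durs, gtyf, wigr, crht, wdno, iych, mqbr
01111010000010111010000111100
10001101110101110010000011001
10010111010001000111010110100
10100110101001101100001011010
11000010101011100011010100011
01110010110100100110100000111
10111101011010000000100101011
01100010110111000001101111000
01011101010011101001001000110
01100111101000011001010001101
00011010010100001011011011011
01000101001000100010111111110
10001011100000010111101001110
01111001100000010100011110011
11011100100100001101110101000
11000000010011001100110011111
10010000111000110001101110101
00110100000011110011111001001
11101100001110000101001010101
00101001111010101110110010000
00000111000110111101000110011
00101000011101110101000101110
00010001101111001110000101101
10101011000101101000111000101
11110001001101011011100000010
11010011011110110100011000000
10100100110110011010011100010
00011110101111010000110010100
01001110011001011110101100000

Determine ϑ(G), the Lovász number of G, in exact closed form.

sqrt(29)

deg(olwu) = 14; N(olwu) = {gioz, jecl, cywb, hrtb, jaog, peul, gvhd, kpeb, toaf, ozil, ldgi, aell, gtyf, crht}.
deg(egvz) = 14; N(egvz) = {gioz, cywb, jaog, zves, hzye, noyq, wbhm, toaf, nmuq, ozil, aell, gtyf, wigr, wdno}.
Vertex durs has 14 neighbors: cywb, hzye, peul, adjs, gvhd, jaql, wbhm, kpeb, toaf, nmuq, gtyf, crht, wdno, mqbr.
N(gioz) = {jecl, egvz, cywb, hrtb, zves, jaql, olwu, hdyn, kpeb, nmuq, gtyf, wigr, crht, wdno}, |N(gioz)| = 14.
29-vertex 14-regular graph: SR(29,14,6,7) — a Paley graph.
A has 3 distinct eigenvalues ≈ [14.0, 2.19258, -3.19258].
Lovász (edge-transitive): ϑ = −29·(-sqrt(29)/2 - 1/2)/((14)−(-sqrt(29)/2 - 1/2)) = sqrt(29).
ϑ(G) ≈ 5.385164807.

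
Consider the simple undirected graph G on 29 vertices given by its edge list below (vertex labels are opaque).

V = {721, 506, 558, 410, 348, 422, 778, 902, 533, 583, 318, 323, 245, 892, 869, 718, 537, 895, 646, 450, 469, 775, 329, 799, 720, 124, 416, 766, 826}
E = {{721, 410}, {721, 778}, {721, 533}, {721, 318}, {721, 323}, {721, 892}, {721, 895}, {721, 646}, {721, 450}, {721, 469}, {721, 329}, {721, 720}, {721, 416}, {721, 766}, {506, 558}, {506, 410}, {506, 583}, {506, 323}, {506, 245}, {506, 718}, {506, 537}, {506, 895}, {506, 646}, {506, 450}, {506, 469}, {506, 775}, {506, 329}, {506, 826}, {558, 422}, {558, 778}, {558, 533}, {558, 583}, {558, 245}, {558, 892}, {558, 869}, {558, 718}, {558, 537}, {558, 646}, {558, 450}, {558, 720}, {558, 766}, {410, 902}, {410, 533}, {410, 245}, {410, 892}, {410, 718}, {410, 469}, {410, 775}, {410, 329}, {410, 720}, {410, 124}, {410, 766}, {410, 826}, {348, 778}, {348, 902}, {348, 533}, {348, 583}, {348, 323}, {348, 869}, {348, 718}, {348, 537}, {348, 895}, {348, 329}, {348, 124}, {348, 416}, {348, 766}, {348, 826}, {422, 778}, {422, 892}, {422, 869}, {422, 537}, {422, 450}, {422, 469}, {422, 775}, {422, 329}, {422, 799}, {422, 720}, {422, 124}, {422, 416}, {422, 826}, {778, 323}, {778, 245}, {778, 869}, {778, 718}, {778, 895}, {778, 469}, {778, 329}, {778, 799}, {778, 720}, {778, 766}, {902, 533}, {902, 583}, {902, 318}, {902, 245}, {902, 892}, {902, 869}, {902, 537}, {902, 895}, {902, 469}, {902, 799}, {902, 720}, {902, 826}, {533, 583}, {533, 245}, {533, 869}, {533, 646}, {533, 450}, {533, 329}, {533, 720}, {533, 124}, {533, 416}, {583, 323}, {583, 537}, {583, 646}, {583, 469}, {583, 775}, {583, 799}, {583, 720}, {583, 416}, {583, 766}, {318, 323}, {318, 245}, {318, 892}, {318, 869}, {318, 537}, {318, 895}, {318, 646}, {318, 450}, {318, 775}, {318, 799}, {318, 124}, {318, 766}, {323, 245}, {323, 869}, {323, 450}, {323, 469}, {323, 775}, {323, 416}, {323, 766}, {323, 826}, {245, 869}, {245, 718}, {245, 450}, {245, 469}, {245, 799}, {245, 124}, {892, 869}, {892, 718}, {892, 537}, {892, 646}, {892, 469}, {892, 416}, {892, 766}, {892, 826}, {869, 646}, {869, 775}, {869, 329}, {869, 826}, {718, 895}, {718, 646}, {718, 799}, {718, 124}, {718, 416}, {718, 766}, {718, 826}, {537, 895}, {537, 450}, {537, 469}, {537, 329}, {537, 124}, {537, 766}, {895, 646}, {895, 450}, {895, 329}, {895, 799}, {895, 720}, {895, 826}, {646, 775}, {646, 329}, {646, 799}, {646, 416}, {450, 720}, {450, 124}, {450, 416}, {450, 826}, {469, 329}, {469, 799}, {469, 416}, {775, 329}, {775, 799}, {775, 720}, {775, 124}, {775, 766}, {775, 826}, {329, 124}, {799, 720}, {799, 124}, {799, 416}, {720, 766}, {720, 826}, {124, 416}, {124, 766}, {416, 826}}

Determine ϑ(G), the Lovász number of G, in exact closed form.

deg(533) = 14; N(533) = {721, 558, 410, 348, 902, 583, 245, 869, 646, 450, 329, 720, 124, 416}.
Vertex 558 has 14 neighbors: 506, 422, 778, 533, 583, 245, 892, 869, 718, 537, 646, 450, 720, 766.
N(583) = {506, 558, 348, 902, 533, 323, 537, 646, 469, 775, 799, 720, 416, 766}, |N(583)| = 14.
Vertex 826 has 14 neighbors: 506, 410, 348, 422, 902, 323, 892, 869, 718, 895, 450, 775, 720, 416.
G on 29 vertices is 14-regular; Paley(29): SR with (k,λ,μ)=(14,6,7).
A has 3 distinct eigenvalues ≈ [14.0, 2.192582, -3.192582].
With N=29: ϑ(G) = 29·(-(-sqrt(29)/2 - 1/2))/(14−(-sqrt(29)/2 - 1/2)) = sqrt(29).
ϑ(G) ≈ 5.385165.

sqrt(29)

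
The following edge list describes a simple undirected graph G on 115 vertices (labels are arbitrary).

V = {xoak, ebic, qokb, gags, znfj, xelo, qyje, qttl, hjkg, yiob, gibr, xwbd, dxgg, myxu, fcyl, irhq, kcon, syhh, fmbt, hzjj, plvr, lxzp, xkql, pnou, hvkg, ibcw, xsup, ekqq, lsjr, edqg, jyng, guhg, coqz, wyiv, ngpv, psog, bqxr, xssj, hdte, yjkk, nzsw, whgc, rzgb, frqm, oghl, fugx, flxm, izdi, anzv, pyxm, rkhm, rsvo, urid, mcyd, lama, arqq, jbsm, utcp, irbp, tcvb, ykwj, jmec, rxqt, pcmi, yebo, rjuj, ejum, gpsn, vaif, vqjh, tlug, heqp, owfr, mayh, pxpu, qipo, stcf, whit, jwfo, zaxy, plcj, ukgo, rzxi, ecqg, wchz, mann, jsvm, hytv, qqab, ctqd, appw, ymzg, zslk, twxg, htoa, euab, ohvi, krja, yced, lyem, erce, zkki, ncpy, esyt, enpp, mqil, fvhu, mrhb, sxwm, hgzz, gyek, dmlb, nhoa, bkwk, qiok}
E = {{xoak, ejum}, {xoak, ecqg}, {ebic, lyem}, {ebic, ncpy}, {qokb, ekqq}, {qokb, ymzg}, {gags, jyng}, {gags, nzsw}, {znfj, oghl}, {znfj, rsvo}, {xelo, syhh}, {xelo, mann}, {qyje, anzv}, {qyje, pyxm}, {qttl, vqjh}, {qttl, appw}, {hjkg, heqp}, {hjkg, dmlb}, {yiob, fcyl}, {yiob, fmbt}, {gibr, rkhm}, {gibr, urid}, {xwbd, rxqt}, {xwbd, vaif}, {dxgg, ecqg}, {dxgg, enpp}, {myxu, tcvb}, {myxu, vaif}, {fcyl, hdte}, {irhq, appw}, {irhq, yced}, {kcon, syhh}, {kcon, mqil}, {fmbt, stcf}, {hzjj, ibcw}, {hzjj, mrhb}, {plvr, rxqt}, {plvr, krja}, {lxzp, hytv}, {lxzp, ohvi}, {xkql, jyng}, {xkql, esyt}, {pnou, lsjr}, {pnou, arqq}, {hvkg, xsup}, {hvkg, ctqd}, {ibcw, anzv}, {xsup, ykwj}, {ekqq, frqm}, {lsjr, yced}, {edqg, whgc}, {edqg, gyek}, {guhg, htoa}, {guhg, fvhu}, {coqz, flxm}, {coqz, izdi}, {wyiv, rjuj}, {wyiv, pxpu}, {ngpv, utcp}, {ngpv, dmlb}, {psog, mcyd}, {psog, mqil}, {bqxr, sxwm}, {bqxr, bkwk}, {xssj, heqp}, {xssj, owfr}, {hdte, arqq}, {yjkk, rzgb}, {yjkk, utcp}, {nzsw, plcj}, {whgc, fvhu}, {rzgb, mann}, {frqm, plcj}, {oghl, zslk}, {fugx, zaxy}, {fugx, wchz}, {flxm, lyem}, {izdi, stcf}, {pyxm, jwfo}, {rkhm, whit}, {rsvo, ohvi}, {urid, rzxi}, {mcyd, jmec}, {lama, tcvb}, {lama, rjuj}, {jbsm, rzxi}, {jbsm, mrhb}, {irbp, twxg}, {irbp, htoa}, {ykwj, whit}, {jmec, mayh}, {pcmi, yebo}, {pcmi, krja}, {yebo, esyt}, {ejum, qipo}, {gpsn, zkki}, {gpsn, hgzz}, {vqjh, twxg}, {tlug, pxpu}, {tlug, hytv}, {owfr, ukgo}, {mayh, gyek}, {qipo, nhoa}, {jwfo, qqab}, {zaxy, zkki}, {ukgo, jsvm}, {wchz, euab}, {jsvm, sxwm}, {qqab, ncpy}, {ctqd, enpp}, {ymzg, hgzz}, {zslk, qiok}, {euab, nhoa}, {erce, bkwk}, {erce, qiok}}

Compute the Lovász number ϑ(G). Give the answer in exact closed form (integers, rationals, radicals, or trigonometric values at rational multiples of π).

Vertex lyem has 2 neighbors: ebic, flxm.
Vertex jyng has 2 neighbors: gags, xkql.
N(xkql) = {jyng, esyt}, |N(xkql)| = 2.
deg(coqz) = 2; N(coqz) = {flxm, izdi}.
Regular of degree 2 on 115 vertices: this is C_{115}, the 115-cycle.
The 58 distinct eigenvalues: [2.0, 1.997, 1.9881, 1.9732, 1.9524, 1.9258, 1.8935, 1.8555, 1.812, 1.763, 1.7088, 1.6495, 1.5853, 1.5164, 1.4429, 1.3651, 1.2832, 1.1976, 1.1083, 1.0157, 0.9201, 0.8218, 0.721, 0.618, 0.5132, 0.4069, 0.2994, 0.1909, 0.0819, -0.0273, -0.1365, -0.2452, -0.3533, -0.4602, -0.5658, -0.6698, -0.7717, -0.8713, -0.9683, -1.0624, -1.1534, -1.2409, -1.3247, -1.4045, -1.4802, -1.5514, -1.618, -1.6798, -1.7366, -1.7882, -1.8344, -1.8752, -1.9104, -1.9399, -1.9635, -1.9814, -1.9933, -1.9993].
−115·(-2*cos(pi/115)) / ((2)−(-2*cos(pi/115))) = 115*cos(pi/115)/(cos(pi/115) + 1) = ϑ(G).
Numerically 57.489271.
Lovász sandwich 57 ≤ 115*cos(pi/115)/(cos(pi/115) + 1) ≤ 58: both strict.

115*cos(pi/115)/(cos(pi/115) + 1)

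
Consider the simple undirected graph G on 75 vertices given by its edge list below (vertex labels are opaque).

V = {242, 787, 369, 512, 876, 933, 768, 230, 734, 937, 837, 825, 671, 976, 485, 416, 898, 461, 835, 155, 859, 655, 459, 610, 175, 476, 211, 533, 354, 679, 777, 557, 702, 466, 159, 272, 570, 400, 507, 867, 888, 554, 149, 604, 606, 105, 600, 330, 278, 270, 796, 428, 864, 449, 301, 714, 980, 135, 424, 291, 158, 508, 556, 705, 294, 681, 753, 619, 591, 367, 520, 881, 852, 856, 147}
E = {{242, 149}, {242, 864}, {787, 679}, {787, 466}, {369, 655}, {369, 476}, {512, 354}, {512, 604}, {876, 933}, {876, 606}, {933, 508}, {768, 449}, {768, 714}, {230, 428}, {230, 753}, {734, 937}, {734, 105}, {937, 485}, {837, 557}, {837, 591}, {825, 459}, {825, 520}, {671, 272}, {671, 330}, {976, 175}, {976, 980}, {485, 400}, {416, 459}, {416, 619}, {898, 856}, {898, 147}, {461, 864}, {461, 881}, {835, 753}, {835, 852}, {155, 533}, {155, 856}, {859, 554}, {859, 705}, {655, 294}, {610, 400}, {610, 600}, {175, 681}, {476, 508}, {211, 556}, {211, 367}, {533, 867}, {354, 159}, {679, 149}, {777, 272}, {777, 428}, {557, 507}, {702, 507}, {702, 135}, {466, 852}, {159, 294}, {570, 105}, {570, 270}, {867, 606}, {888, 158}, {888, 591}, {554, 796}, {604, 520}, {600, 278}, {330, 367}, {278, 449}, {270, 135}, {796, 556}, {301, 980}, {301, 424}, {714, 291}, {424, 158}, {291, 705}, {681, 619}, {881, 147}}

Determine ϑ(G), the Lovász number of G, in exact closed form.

75*cos(pi/75)/(cos(pi/75) + 1)

N(508) = {933, 476}, |N(508)| = 2.
Vertex 242 has 2 neighbors: 149, 864.
Vertex 655 has 2 neighbors: 369, 294.
deg(933) = 2; N(933) = {876, 508}.
75-vertex 2-regular graph: a single 75-cycle (edge-transitive).
Distinct eigenvalues (to 5 d.p.): [2.0, 1.99299, 1.97199, 1.93717, 1.88875, 1.82709, 1.75261, 1.66584, 1.56739, 1.45794, 1.33826, 1.2092, 1.07165, 0.92659, 0.77503, 0.61803, 0.4567, 0.29217, 0.12558, -0.04188, -0.20906, -0.37476, -0.53784, -0.69714, -0.85156, -1.0, -1.14143, -1.27485, -1.39933, -1.51399, -1.61803, -1.71073, -1.79142, -1.85955, -1.91464, -1.9563, -1.98423, -1.99825].
Lovász (edge-transitive): ϑ = −75·(-2*cos(pi/75))/((2)−(-2*cos(pi/75))) = 75*cos(pi/75)/(cos(pi/75) + 1).
≈ 37.4835458 (to 7 d.p.).
α=37, χ(Ḡ)=38; ϑ=75*cos(pi/75)/(cos(pi/75) + 1) lies between (both strict).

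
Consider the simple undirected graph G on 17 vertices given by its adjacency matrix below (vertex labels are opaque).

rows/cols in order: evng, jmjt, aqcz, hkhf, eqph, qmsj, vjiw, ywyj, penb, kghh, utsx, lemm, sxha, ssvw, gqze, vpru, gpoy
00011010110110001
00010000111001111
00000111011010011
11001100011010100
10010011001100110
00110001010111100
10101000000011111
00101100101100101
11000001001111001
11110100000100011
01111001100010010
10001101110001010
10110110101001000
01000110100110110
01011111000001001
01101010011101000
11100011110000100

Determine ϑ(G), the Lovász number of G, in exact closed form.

N(vjiw) = {evng, aqcz, eqph, sxha, ssvw, gqze, vpru, gpoy}, |N(vjiw)| = 8.
deg(lemm) = 8; N(lemm) = {evng, eqph, qmsj, ywyj, penb, kghh, ssvw, vpru}.
Vertex jmjt has 8 neighbors: hkhf, penb, kghh, utsx, ssvw, gqze, vpru, gpoy.
Vertex penb has 8 neighbors: evng, jmjt, ywyj, utsx, lemm, sxha, ssvw, gpoy.
Every vertex has degree 8 (N=17); SR(17,8,3,4) — a Paley graph.
A has 3 distinct eigenvalues ≈ [8.0, 1.561553, -2.561553].
ϑ = −N·λ_min/(λ_max−λ_min) = −17·(-sqrt(17)/2 - 1/2)/(8−(-sqrt(17)/2 - 1/2)) = sqrt(17).
= 4.123105626… (decimal).

sqrt(17)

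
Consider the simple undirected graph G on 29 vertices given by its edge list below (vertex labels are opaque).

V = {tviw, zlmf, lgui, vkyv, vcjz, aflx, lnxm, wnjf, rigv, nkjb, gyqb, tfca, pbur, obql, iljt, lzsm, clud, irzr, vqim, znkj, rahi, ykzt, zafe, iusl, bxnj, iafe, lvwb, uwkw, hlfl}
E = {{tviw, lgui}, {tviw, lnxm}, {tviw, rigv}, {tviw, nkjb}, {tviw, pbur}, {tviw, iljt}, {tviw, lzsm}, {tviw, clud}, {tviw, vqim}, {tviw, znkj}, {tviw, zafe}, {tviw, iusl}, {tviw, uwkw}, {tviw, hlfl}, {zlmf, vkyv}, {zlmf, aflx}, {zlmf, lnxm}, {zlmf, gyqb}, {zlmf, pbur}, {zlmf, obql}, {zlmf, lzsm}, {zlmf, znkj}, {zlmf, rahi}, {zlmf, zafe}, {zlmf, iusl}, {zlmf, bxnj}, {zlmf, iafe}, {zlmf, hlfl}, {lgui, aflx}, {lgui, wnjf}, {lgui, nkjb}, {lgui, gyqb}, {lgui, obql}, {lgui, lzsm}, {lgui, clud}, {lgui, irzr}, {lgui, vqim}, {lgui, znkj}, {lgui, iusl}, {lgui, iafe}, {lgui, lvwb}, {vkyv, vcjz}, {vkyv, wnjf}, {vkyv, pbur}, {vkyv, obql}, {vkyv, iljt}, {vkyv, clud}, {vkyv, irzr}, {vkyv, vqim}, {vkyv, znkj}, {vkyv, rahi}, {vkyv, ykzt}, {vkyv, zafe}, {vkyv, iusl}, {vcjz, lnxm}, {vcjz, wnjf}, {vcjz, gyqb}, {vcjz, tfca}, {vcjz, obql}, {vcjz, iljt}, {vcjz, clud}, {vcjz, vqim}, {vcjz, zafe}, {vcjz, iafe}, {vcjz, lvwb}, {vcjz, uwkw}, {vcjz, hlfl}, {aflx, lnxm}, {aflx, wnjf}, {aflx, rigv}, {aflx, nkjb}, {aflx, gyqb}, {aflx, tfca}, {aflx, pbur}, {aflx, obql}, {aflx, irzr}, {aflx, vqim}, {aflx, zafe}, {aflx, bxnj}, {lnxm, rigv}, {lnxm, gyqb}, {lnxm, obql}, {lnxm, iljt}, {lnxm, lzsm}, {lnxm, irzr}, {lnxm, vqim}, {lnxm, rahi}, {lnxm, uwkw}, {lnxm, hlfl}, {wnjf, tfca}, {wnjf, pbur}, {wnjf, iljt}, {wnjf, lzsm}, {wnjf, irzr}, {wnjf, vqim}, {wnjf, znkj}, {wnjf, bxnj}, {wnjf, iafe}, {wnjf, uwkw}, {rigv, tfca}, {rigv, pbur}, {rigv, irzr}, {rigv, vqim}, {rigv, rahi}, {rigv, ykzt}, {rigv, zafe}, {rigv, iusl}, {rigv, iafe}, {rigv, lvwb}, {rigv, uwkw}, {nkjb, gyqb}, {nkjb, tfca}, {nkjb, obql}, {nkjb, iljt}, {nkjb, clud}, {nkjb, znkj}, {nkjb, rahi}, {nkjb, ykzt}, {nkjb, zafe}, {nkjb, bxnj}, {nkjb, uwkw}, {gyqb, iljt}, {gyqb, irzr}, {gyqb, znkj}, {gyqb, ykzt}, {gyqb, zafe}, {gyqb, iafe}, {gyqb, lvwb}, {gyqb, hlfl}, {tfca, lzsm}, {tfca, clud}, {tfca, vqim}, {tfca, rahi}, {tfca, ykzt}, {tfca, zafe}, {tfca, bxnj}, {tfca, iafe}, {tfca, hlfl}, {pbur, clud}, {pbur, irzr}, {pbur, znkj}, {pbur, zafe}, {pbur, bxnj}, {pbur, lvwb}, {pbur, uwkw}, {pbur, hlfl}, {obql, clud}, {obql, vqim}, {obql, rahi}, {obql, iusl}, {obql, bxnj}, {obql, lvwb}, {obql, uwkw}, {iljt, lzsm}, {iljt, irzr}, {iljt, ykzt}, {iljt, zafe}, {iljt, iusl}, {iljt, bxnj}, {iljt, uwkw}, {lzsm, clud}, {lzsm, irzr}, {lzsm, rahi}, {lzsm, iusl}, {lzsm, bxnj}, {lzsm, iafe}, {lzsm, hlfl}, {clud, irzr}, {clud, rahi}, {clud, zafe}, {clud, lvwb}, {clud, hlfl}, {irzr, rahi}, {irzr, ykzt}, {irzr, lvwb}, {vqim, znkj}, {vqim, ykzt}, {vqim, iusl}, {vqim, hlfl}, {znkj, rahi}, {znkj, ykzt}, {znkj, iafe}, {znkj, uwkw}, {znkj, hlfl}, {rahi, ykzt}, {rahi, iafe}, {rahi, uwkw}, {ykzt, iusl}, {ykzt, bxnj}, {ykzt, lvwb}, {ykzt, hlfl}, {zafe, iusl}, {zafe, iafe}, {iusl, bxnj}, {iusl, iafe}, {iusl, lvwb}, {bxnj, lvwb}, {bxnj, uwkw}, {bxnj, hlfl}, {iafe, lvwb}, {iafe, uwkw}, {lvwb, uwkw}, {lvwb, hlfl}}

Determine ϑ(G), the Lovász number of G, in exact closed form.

Vertex bxnj has 14 neighbors: zlmf, aflx, wnjf, nkjb, tfca, pbur, obql, iljt, lzsm, ykzt, iusl, lvwb, uwkw, hlfl.
Vertex nkjb has 14 neighbors: tviw, lgui, aflx, gyqb, tfca, obql, iljt, clud, znkj, rahi, ykzt, zafe, bxnj, uwkw.
Vertex lgui has 14 neighbors: tviw, aflx, wnjf, nkjb, gyqb, obql, lzsm, clud, irzr, vqim, znkj, iusl, iafe, lvwb.
Vertex ykzt has 14 neighbors: vkyv, rigv, nkjb, gyqb, tfca, iljt, irzr, vqim, znkj, rahi, iusl, bxnj, lvwb, hlfl.
29-vertex 14-regular graph: strongly regular (29,14,6,7).
The 3 distinct eigenvalues: [14.0, 2.19258, -3.19258].
With N=29: ϑ(G) = 29·(-(-sqrt(29)/2 - 1/2))/(14−(-sqrt(29)/2 - 1/2)) = sqrt(29).
= 5.3852… (decimal).

sqrt(29)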